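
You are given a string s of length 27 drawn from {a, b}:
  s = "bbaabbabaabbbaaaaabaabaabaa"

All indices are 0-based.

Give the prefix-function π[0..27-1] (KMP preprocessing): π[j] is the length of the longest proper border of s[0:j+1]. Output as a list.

[0, 1, 0, 0, 1, 2, 3, 1, 0, 0, 1, 2, 2, 3, 4, 0, 0, 0, 1, 0, 0, 1, 0, 0, 1, 0, 0]

π[0] = 0
j=1 s[j]='b': π[1]=1 (border 'b')
j=2 s[j]='a': k: 1→0; π[2]=0 (border '')
j=3 s[j]='a': π[3]=0 (border '')
j=4 s[j]='b': π[4]=1 (border 'b')
j=5 s[j]='b': π[5]=2 (border 'bb')
j=6 s[j]='a': π[6]=3 (border 'bba')
j=7 s[j]='b': k: 3→0; π[7]=1 (border 'b')
j=8 s[j]='a': k: 1→0; π[8]=0 (border '')
j=9 s[j]='a': π[9]=0 (border '')
j=10 s[j]='b': π[10]=1 (border 'b')
j=11 s[j]='b': π[11]=2 (border 'bb')
j=12 s[j]='b': k: 2→1; π[12]=2 (border 'bb')
j=13 s[j]='a': π[13]=3 (border 'bba')
j=14 s[j]='a': π[14]=4 (border 'bbaa')
j=15 s[j]='a': k: 4→0; π[15]=0 (border '')
j=16 s[j]='a': π[16]=0 (border '')
j=17 s[j]='a': π[17]=0 (border '')
j=18 s[j]='b': π[18]=1 (border 'b')
j=19 s[j]='a': k: 1→0; π[19]=0 (border '')
j=20 s[j]='a': π[20]=0 (border '')
j=21 s[j]='b': π[21]=1 (border 'b')
j=22 s[j]='a': k: 1→0; π[22]=0 (border '')
j=23 s[j]='a': π[23]=0 (border '')
j=24 s[j]='b': π[24]=1 (border 'b')
j=25 s[j]='a': k: 1→0; π[25]=0 (border '')
j=26 s[j]='a': π[26]=0 (border '')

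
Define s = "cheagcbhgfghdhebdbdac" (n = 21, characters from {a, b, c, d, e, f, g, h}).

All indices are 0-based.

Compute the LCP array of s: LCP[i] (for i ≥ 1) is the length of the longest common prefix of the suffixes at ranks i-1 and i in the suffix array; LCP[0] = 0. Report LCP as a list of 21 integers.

rank→(start, suffix):
  0 → (19, 'ac')
  1 → (3, 'agcbhgfghdhebdbdac')
  2 → (17, 'bdac')
  3 → (15, 'bdbdac')
  4 → (6, 'bhgfghdhebdbdac')
  5 → (20, 'c')
  6 → (5, 'cbhgfghdhebdbdac')
  7 → (0, 'cheagcbhgfghdhebdbdac')
  8 → (18, 'dac')
  9 → (16, 'dbdac')
  10 → (12, 'dhebdbdac')
  11 → (2, 'eagcbhgfghdhebdbdac')
  12 → (14, 'ebdbdac')
  13 → (9, 'fghdhebdbdac')
  14 → (4, 'gcbhgfghdhebdbdac')
  15 → (8, 'gfghdhebdbdac')
  16 → (10, 'ghdhebdbdac')
  17 → (11, 'hdhebdbdac')
  18 → (1, 'heagcbhgfghdhebdbdac')
  19 → (13, 'hebdbdac')
  20 → (7, 'hgfghdhebdbdac')

SA = [19, 3, 17, 15, 6, 20, 5, 0, 18, 16, 12, 2, 14, 9, 4, 8, 10, 11, 1, 13, 7]
[i] adj suffixes → lcp
  [1] 19/3 → 1 ('a')
  [2] 3/17 → 0 ('')
  [3] 17/15 → 2 ('bd')
  [4] 15/6 → 1 ('b')
  [5] 6/20 → 0 ('')
  [6] 20/5 → 1 ('c')
  [7] 5/0 → 1 ('c')
  [8] 0/18 → 0 ('')
  [9] 18/16 → 1 ('d')
  [10] 16/12 → 1 ('d')
  [11] 12/2 → 0 ('')
  [12] 2/14 → 1 ('e')
  [13] 14/9 → 0 ('')
  [14] 9/4 → 0 ('')
  [15] 4/8 → 1 ('g')
  [16] 8/10 → 1 ('g')
  [17] 10/11 → 0 ('')
  [18] 11/1 → 1 ('h')
  [19] 1/13 → 2 ('he')
  [20] 13/7 → 1 ('h')

[0, 1, 0, 2, 1, 0, 1, 1, 0, 1, 1, 0, 1, 0, 0, 1, 1, 0, 1, 2, 1]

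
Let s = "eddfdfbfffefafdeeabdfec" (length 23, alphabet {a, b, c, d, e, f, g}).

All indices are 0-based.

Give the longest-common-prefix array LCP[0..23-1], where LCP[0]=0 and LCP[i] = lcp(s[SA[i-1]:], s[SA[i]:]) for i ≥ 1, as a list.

rank→(start, suffix):
  0 → (17, 'abdfec')
  1 → (12, 'afdeeabdfec')
  2 → (18, 'bdfec')
  3 → (6, 'bfffefafdeeabdfec')
  4 → (22, 'c')
  5 → (1, 'ddfdfbfffefafdeeabdfec')
  6 → (14, 'deeabdfec')
  7 → (4, 'dfbfffefafdeeabdfec')
  8 → (2, 'dfdfbfffefafdeeabdfec')
  9 → (19, 'dfec')
  10 → (16, 'eabdfec')
  11 → (21, 'ec')
  12 → (0, 'eddfdfbfffefafdeeabdfec')
  13 → (15, 'eeabdfec')
  14 → (10, 'efafdeeabdfec')
  15 → (11, 'fafdeeabdfec')
  16 → (5, 'fbfffefafdeeabdfec')
  17 → (13, 'fdeeabdfec')
  18 → (3, 'fdfbfffefafdeeabdfec')
  19 → (20, 'fec')
  20 → (9, 'fefafdeeabdfec')
  21 → (8, 'ffefafdeeabdfec')
  22 → (7, 'fffefafdeeabdfec')

SA = [17, 12, 18, 6, 22, 1, 14, 4, 2, 19, 16, 21, 0, 15, 10, 11, 5, 13, 3, 20, 9, 8, 7]
i: (SA[i-1],SA[i]) lcp shared
  1: (17,12) 1 'a'
  2: (12,18) 0 ''
  3: (18,6) 1 'b'
  4: (6,22) 0 ''
  5: (22,1) 0 ''
  6: (1,14) 1 'd'
  7: (14,4) 1 'd'
  8: (4,2) 2 'df'
  9: (2,19) 2 'df'
  10: (19,16) 0 ''
  11: (16,21) 1 'e'
  12: (21,0) 1 'e'
  13: (0,15) 1 'e'
  14: (15,10) 1 'e'
  15: (10,11) 0 ''
  16: (11,5) 1 'f'
  17: (5,13) 1 'f'
  18: (13,3) 2 'fd'
  19: (3,20) 1 'f'
  20: (20,9) 2 'fe'
  21: (9,8) 1 'f'
  22: (8,7) 2 'ff'

[0, 1, 0, 1, 0, 0, 1, 1, 2, 2, 0, 1, 1, 1, 1, 0, 1, 1, 2, 1, 2, 1, 2]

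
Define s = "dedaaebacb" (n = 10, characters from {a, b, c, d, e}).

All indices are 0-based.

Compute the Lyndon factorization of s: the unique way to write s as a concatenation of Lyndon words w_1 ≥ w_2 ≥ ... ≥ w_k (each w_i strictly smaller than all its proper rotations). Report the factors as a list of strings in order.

["de", "d", "aaebacb"]

emit factor 1: 'de' (i=0, period=2)
emit factor 2: 'd' (i=2, period=1)
emit factor 3: 'aaebacb' (i=3, period=7)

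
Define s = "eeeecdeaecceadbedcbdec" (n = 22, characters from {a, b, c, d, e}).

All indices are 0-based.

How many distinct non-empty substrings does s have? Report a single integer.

sorted suffixes:
  #0 SA[0]=12  'adbedcbdec'
  #1 SA[1]=7  'aecceadbedcbdec'
  #2 SA[2]=18  'bdec'
  #3 SA[3]=14  'bedcbdec'
  #4 SA[4]=21  'c'
  #5 SA[5]=17  'cbdec'
  #6 SA[6]=9  'cceadbedcbdec'
  #7 SA[7]=4  'cdeaecceadbedcbdec'
  #8 SA[8]=10  'ceadbedcbdec'
  #9 SA[9]=13  'dbedcbdec'
  #10 SA[10]=16  'dcbdec'
  #11 SA[11]=5  'deaecceadbedcbdec'
  #12 SA[12]=19  'dec'
  #13 SA[13]=11  'eadbedcbdec'
  #14 SA[14]=6  'eaecceadbedcbdec'
  #15 SA[15]=20  'ec'
  #16 SA[16]=8  'ecceadbedcbdec'
  #17 SA[17]=3  'ecdeaecceadbedcbdec'
  #18 SA[18]=15  'edcbdec'
  #19 SA[19]=2  'eecdeaecceadbedcbdec'
  #20 SA[20]=1  'eeecdeaecceadbedcbdec'
  #21 SA[21]=0  'eeeecdeaecceadbedcbdec'

SA = [12, 7, 18, 14, 21, 17, 9, 4, 10, 13, 16, 5, 19, 11, 6, 20, 8, 3, 15, 2, 1, 0]
rank  pair      lcp
   1  s[12:],s[7:]  1  'a'
   2  s[7:],s[18:]  0  ''
   3  s[18:],s[14:]  1  'b'
   4  s[14:],s[21:]  0  ''
   5  s[21:],s[17:]  1  'c'
   6  s[17:],s[9:]  1  'c'
   7  s[9:],s[4:]  1  'c'
   8  s[4:],s[10:]  1  'c'
   9  s[10:],s[13:]  0  ''
  10  s[13:],s[16:]  1  'd'
  11  s[16:],s[5:]  1  'd'
  12  s[5:],s[19:]  2  'de'
  13  s[19:],s[11:]  0  ''
  14  s[11:],s[6:]  2  'ea'
  15  s[6:],s[20:]  1  'e'
  16  s[20:],s[8:]  2  'ec'
  17  s[8:],s[3:]  2  'ec'
  18  s[3:],s[15:]  1  'e'
  19  s[15:],s[2:]  1  'e'
  20  s[2:],s[1:]  2  'ee'
  21  s[1:],s[0:]  3  'eee'

n(n+1)/2 = 22·23/2 = 253
Σ LCP = 0 + 1 + 0 + 1 + 0 + 1 + 1 + 1 + 1 + 0 + 1 + 1 + 2 + 0 + 2 + 1 + 2 + 2 + 1 + 1 + 2 + 3 = 24
distinct = 253 − 24 = 229

229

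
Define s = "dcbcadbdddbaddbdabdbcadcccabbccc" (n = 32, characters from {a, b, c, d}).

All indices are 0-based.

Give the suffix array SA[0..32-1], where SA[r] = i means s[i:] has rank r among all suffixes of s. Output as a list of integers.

[26, 16, 4, 21, 11, 10, 27, 2, 19, 28, 14, 17, 6, 31, 25, 3, 20, 1, 30, 24, 29, 23, 15, 9, 18, 13, 5, 0, 22, 8, 12, 7]

rank→(start, suffix):
  0 → (26, 'abbccc')
  1 → (16, 'abdbcadcccabbccc')
  2 → (4, 'adbdddbaddbdabdbcadcccabbccc')
  3 → (21, 'adcccabbccc')
  4 → (11, 'addbdabdbcadcccabbccc')
  5 → (10, 'baddbdabdbcadcccabbccc')
  6 → (27, 'bbccc')
  7 → (2, 'bcadbdddbaddbdabdbcadcccabbccc')
  8 → (19, 'bcadcccabbccc')
  9 → (28, 'bccc')
  10 → (14, 'bdabdbcadcccabbccc')
  11 → (17, 'bdbcadcccabbccc')
  12 → (6, 'bdddbaddbdabdbcadcccabbccc')
  13 → (31, 'c')
  14 → (25, 'cabbccc')
  15 → (3, 'cadbdddbaddbdabdbcadcccabbccc')
  16 → (20, 'cadcccabbccc')
  17 → (1, 'cbcadbdddbaddbdabdbcadcccabbccc')
  18 → (30, 'cc')
  19 → (24, 'ccabbccc')
  20 → (29, 'ccc')
  21 → (23, 'cccabbccc')
  22 → (15, 'dabdbcadcccabbccc')
  23 → (9, 'dbaddbdabdbcadcccabbccc')
  24 → (18, 'dbcadcccabbccc')
  25 → (13, 'dbdabdbcadcccabbccc')
  26 → (5, 'dbdddbaddbdabdbcadcccabbccc')
  27 → (0, 'dcbcadbdddbaddbdabdbcadcccabbccc')
  28 → (22, 'dcccabbccc')
  29 → (8, 'ddbaddbdabdbcadcccabbccc')
  30 → (12, 'ddbdabdbcadcccabbccc')
  31 → (7, 'dddbaddbdabdbcadcccabbccc')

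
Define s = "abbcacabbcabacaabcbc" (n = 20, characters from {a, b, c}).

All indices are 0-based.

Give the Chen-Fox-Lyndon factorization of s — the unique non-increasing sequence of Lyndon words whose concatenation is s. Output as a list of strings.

["abbcac", "abbc", "abac", "aabcbc"]

emit factor 1: 'abbcac' (i=0, period=6)
emit factor 2: 'abbc' (i=6, period=4)
emit factor 3: 'abac' (i=10, period=4)
emit factor 4: 'aabcbc' (i=14, period=6)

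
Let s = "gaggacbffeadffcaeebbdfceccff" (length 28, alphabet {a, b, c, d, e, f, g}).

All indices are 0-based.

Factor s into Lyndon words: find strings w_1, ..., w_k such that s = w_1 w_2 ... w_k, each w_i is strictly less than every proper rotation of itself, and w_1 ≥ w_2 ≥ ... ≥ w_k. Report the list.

emit factor 1: 'g' (i=0, period=1)
emit factor 2: 'agg' (i=1, period=3)
emit factor 3: 'acbffeadffcaeebbdfceccff' (i=4, period=24)

["g", "agg", "acbffeadffcaeebbdfceccff"]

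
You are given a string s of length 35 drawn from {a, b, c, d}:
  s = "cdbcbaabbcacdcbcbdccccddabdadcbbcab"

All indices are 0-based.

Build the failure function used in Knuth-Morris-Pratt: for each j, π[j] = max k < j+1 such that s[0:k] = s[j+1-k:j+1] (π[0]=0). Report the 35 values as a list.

π[0] = 0
j=1 s[j]='d': π[1]=0 (border '')
j=2 s[j]='b': π[2]=0 (border '')
j=3 s[j]='c': π[3]=1 (border 'c')
j=4 s[j]='b': k: 1→0; π[4]=0 (border '')
j=5 s[j]='a': π[5]=0 (border '')
j=6 s[j]='a': π[6]=0 (border '')
j=7 s[j]='b': π[7]=0 (border '')
j=8 s[j]='b': π[8]=0 (border '')
j=9 s[j]='c': π[9]=1 (border 'c')
j=10 s[j]='a': k: 1→0; π[10]=0 (border '')
j=11 s[j]='c': π[11]=1 (border 'c')
j=12 s[j]='d': π[12]=2 (border 'cd')
j=13 s[j]='c': k: 2→0; π[13]=1 (border 'c')
j=14 s[j]='b': k: 1→0; π[14]=0 (border '')
j=15 s[j]='c': π[15]=1 (border 'c')
j=16 s[j]='b': k: 1→0; π[16]=0 (border '')
j=17 s[j]='d': π[17]=0 (border '')
j=18 s[j]='c': π[18]=1 (border 'c')
j=19 s[j]='c': k: 1→0; π[19]=1 (border 'c')
j=20 s[j]='c': k: 1→0; π[20]=1 (border 'c')
j=21 s[j]='c': k: 1→0; π[21]=1 (border 'c')
j=22 s[j]='d': π[22]=2 (border 'cd')
j=23 s[j]='d': k: 2→0; π[23]=0 (border '')
j=24 s[j]='a': π[24]=0 (border '')
j=25 s[j]='b': π[25]=0 (border '')
j=26 s[j]='d': π[26]=0 (border '')
j=27 s[j]='a': π[27]=0 (border '')
j=28 s[j]='d': π[28]=0 (border '')
j=29 s[j]='c': π[29]=1 (border 'c')
j=30 s[j]='b': k: 1→0; π[30]=0 (border '')
j=31 s[j]='b': π[31]=0 (border '')
j=32 s[j]='c': π[32]=1 (border 'c')
j=33 s[j]='a': k: 1→0; π[33]=0 (border '')
j=34 s[j]='b': π[34]=0 (border '')

[0, 0, 0, 1, 0, 0, 0, 0, 0, 1, 0, 1, 2, 1, 0, 1, 0, 0, 1, 1, 1, 1, 2, 0, 0, 0, 0, 0, 0, 1, 0, 0, 1, 0, 0]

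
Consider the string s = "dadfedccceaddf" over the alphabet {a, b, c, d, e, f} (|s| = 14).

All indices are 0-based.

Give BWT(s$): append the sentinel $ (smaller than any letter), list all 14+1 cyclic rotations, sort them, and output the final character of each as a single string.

feddcc$eadacfdd

rank  rotation         last
    0  $dadfedccceaddf  f
    1  addf$dadfedccce  e
    2  adfedccceaddf$d  d
    3  ccceaddf$dadfed  d
    4  cceaddf$dadfedc  c
    5  ceaddf$dadfedcc  c
    6  dadfedccceaddf$  $
    7  dccceaddf$dadfe  e
    8  ddf$dadfedcccea  a
    9  df$dadfedcccead  d
   10  dfedccceaddf$da  a
   11  eaddf$dadfedccc  c
   12  edccceaddf$dadf  f
   13  f$dadfedccceadd  d
   14  fedccceaddf$dad  d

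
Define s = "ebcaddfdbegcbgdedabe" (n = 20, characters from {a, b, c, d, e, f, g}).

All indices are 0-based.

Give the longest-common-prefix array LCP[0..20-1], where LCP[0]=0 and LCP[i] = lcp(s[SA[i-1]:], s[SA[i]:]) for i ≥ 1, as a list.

[0, 1, 0, 1, 2, 1, 0, 1, 0, 1, 1, 1, 1, 0, 1, 1, 1, 0, 0, 1]

rank→(start, suffix):
  0 → (17, 'abe')
  1 → (3, 'addfdbegcbgdedabe')
  2 → (1, 'bcaddfdbegcbgdedabe')
  3 → (18, 'be')
  4 → (8, 'begcbgdedabe')
  5 → (12, 'bgdedabe')
  6 → (2, 'caddfdbegcbgdedabe')
  7 → (11, 'cbgdedabe')
  8 → (16, 'dabe')
  9 → (7, 'dbegcbgdedabe')
  10 → (4, 'ddfdbegcbgdedabe')
  11 → (14, 'dedabe')
  12 → (5, 'dfdbegcbgdedabe')
  13 → (19, 'e')
  14 → (0, 'ebcaddfdbegcbgdedabe')
  15 → (15, 'edabe')
  16 → (9, 'egcbgdedabe')
  17 → (6, 'fdbegcbgdedabe')
  18 → (10, 'gcbgdedabe')
  19 → (13, 'gdedabe')

SA = [17, 3, 1, 18, 8, 12, 2, 11, 16, 7, 4, 14, 5, 19, 0, 15, 9, 6, 10, 13]
i: (SA[i-1],SA[i]) lcp shared
  1: (17,3) 1 'a'
  2: (3,1) 0 ''
  3: (1,18) 1 'b'
  4: (18,8) 2 'be'
  5: (8,12) 1 'b'
  6: (12,2) 0 ''
  7: (2,11) 1 'c'
  8: (11,16) 0 ''
  9: (16,7) 1 'd'
  10: (7,4) 1 'd'
  11: (4,14) 1 'd'
  12: (14,5) 1 'd'
  13: (5,19) 0 ''
  14: (19,0) 1 'e'
  15: (0,15) 1 'e'
  16: (15,9) 1 'e'
  17: (9,6) 0 ''
  18: (6,10) 0 ''
  19: (10,13) 1 'g'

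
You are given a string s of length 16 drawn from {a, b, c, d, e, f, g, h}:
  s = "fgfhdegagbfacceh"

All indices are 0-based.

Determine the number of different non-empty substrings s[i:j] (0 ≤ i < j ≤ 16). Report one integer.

sorted suffixes:
  #0 SA[0]=11  'acceh'
  #1 SA[1]=7  'agbfacceh'
  #2 SA[2]=9  'bfacceh'
  #3 SA[3]=12  'cceh'
  #4 SA[4]=13  'ceh'
  #5 SA[5]=4  'degagbfacceh'
  #6 SA[6]=5  'egagbfacceh'
  #7 SA[7]=14  'eh'
  #8 SA[8]=10  'facceh'
  #9 SA[9]=0  'fgfhdegagbfacceh'
  #10 SA[10]=2  'fhdegagbfacceh'
  #11 SA[11]=6  'gagbfacceh'
  #12 SA[12]=8  'gbfacceh'
  #13 SA[13]=1  'gfhdegagbfacceh'
  #14 SA[14]=15  'h'
  #15 SA[15]=3  'hdegagbfacceh'

SA = [11, 7, 9, 12, 13, 4, 5, 14, 10, 0, 2, 6, 8, 1, 15, 3]
i: (SA[i-1],SA[i]) lcp shared
  1: (11,7) 1 'a'
  2: (7,9) 0 ''
  3: (9,12) 0 ''
  4: (12,13) 1 'c'
  5: (13,4) 0 ''
  6: (4,5) 0 ''
  7: (5,14) 1 'e'
  8: (14,10) 0 ''
  9: (10,0) 1 'f'
  10: (0,2) 1 'f'
  11: (2,6) 0 ''
  12: (6,8) 1 'g'
  13: (8,1) 1 'g'
  14: (1,15) 0 ''
  15: (15,3) 1 'h'

n(n+1)/2 = 16·17/2 = 136
Σ LCP = 0 + 1 + 0 + 0 + 1 + 0 + 0 + 1 + 0 + 1 + 1 + 0 + 1 + 1 + 0 + 1 = 8
distinct = 136 − 8 = 128

128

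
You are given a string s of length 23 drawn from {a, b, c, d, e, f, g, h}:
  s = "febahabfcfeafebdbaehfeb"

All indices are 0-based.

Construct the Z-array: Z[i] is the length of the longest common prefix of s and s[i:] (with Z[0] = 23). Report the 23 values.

[23, 0, 0, 0, 0, 0, 0, 1, 0, 2, 0, 0, 3, 0, 0, 0, 0, 0, 0, 0, 3, 0, 0]

Z[0]=23
i=1: outside box; Z[1]=0
i=2: outside box; Z[2]=0
i=3: outside box; Z[3]=0
i=4: outside box; Z[4]=0
i=5: outside box; Z[5]=0
i=6: outside box; Z[6]=0
i=7: outside box; Z[7]=1 grow→box=[7,8)
i=8: outside box; Z[8]=0
i=9: outside box; Z[9]=2 grow→box=[9,11)
i=10: min(r-i=1, Z[1]=0)=0; Z[10]=0
i=11: outside box; Z[11]=0
i=12: outside box; Z[12]=3 grow→box=[12,15)
i=13: min(r-i=2, Z[1]=0)=0; Z[13]=0
i=14: min(r-i=1, Z[2]=0)=0; Z[14]=0
i=15: outside box; Z[15]=0
i=16: outside box; Z[16]=0
i=17: outside box; Z[17]=0
i=18: outside box; Z[18]=0
i=19: outside box; Z[19]=0
i=20: outside box; Z[20]=3 grow→box=[20,23)
i=21: min(r-i=2, Z[1]=0)=0; Z[21]=0
i=22: min(r-i=1, Z[2]=0)=0; Z[22]=0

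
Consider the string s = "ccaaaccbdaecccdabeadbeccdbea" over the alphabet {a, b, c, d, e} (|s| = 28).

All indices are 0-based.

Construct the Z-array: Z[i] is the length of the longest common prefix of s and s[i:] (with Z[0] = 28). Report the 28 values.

[28, 1, 0, 0, 0, 2, 1, 0, 0, 0, 0, 2, 2, 1, 0, 0, 0, 0, 0, 0, 0, 0, 2, 1, 0, 0, 0, 0]

Z[0]=28
i=1: outside box; Z[1]=1 grow→box=[1,2)
i=2: outside box; Z[2]=0
i=3: outside box; Z[3]=0
i=4: outside box; Z[4]=0
i=5: outside box; Z[5]=2 grow→box=[5,7)
i=6: min(r-i=1, Z[1]=1)=1; Z[6]=1
i=7: outside box; Z[7]=0
i=8: outside box; Z[8]=0
i=9: outside box; Z[9]=0
i=10: outside box; Z[10]=0
i=11: outside box; Z[11]=2 grow→box=[11,13)
i=12: min(r-i=1, Z[1]=1)=1; Z[12]=2 grow→box=[12,14)
i=13: min(r-i=1, Z[1]=1)=1; Z[13]=1
i=14: outside box; Z[14]=0
i=15: outside box; Z[15]=0
i=16: outside box; Z[16]=0
i=17: outside box; Z[17]=0
i=18: outside box; Z[18]=0
i=19: outside box; Z[19]=0
i=20: outside box; Z[20]=0
i=21: outside box; Z[21]=0
i=22: outside box; Z[22]=2 grow→box=[22,24)
i=23: min(r-i=1, Z[1]=1)=1; Z[23]=1
i=24: outside box; Z[24]=0
i=25: outside box; Z[25]=0
i=26: outside box; Z[26]=0
i=27: outside box; Z[27]=0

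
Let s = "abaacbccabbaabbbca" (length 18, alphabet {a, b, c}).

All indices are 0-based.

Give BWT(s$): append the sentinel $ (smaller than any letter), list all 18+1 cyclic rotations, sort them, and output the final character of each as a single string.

acbb$caabaaabbcbcab

rank  rotation             last
    0  $abaacbccabbaabbbca  a
    1  a$abaacbccabbaabbbc  c
    2  aabbbca$abaacbccabb  b
    3  aacbccabbaabbbca$ab  b
    4  abaacbccabbaabbbca$  $
    5  abbaabbbca$abaacbcc  c
    6  abbbca$abaacbccabba  a
    7  acbccabbaabbbca$aba  a
    8  baabbbca$abaacbccab  b
    9  baacbccabbaabbbca$a  a
   10  bbaabbbca$abaacbcca  a
   11  bbbca$abaacbccabbaa  a
   12  bbca$abaacbccabbaab  b
   13  bca$abaacbccabbaabb  b
   14  bccabbaabbbca$abaac  c
   15  ca$abaacbccabbaabbb  b
   16  cabbaabbbca$abaacbc  c
   17  cbccabbaabbbca$abaa  a
   18  ccabbaabbbca$abaacb  b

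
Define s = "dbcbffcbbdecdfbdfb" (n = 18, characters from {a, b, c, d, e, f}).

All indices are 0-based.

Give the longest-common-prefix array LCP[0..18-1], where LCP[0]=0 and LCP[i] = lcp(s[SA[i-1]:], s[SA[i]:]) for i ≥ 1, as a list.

rank | idx | suffix
   0 |  17 | b
   1 |   7 | bbdecdfbdfb
   2 |   1 | bcbffcbbdecdfbdfb
   3 |   8 | bdecdfbdfb
   4 |  14 | bdfb
   5 |   3 | bffcbbdecdfbdfb
   6 |   6 | cbbdecdfbdfb
   7 |   2 | cbffcbbdecdfbdfb
   8 |  11 | cdfbdfb
   9 |   0 | dbcbffcbbdecdfbdfb
  10 |   9 | decdfbdfb
  11 |  15 | dfb
  12 |  12 | dfbdfb
  13 |  10 | ecdfbdfb
  14 |  16 | fb
  15 |  13 | fbdfb
  16 |   5 | fcbbdecdfbdfb
  17 |   4 | ffcbbdecdfbdfb

SA = [17, 7, 1, 8, 14, 3, 6, 2, 11, 0, 9, 15, 12, 10, 16, 13, 5, 4]
[i] adj suffixes → lcp
  [1] 17/7 → 1 ('b')
  [2] 7/1 → 1 ('b')
  [3] 1/8 → 1 ('b')
  [4] 8/14 → 2 ('bd')
  [5] 14/3 → 1 ('b')
  [6] 3/6 → 0 ('')
  [7] 6/2 → 2 ('cb')
  [8] 2/11 → 1 ('c')
  [9] 11/0 → 0 ('')
  [10] 0/9 → 1 ('d')
  [11] 9/15 → 1 ('d')
  [12] 15/12 → 3 ('dfb')
  [13] 12/10 → 0 ('')
  [14] 10/16 → 0 ('')
  [15] 16/13 → 2 ('fb')
  [16] 13/5 → 1 ('f')
  [17] 5/4 → 1 ('f')

[0, 1, 1, 1, 2, 1, 0, 2, 1, 0, 1, 1, 3, 0, 0, 2, 1, 1]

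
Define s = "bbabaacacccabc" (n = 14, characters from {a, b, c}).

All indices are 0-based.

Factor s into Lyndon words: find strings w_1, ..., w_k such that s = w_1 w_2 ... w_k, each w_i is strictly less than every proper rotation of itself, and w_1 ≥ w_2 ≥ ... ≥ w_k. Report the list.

["b", "b", "ab", "aacacccabc"]

emit factor 1: 'b' (i=0, period=1)
emit factor 2: 'b' (i=1, period=1)
emit factor 3: 'ab' (i=2, period=2)
emit factor 4: 'aacacccabc' (i=4, period=10)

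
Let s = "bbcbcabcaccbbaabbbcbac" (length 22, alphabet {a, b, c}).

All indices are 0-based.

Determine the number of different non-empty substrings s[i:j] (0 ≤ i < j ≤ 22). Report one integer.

rank | idx | suffix
   0 |  13 | aabbbcbac
   1 |  14 | abbbcbac
   2 |   5 | abcaccbbaabbbcbac
   3 |  20 | ac
   4 |   8 | accbbaabbbcbac
   5 |  12 | baabbbcbac
   6 |  19 | bac
   7 |  11 | bbaabbbcbac
   8 |  15 | bbbcbac
   9 |  16 | bbcbac
  10 |   0 | bbcbcabcaccbbaabbbcbac
  11 |   3 | bcabcaccbbaabbbcbac
  12 |   6 | bcaccbbaabbbcbac
  13 |  17 | bcbac
  14 |   1 | bcbcabcaccbbaabbbcbac
  15 |  21 | c
  16 |   4 | cabcaccbbaabbbcbac
  17 |   7 | caccbbaabbbcbac
  18 |  18 | cbac
  19 |  10 | cbbaabbbcbac
  20 |   2 | cbcabcaccbbaabbbcbac
  21 |   9 | ccbbaabbbcbac

SA = [13, 14, 5, 20, 8, 12, 19, 11, 15, 16, 0, 3, 6, 17, 1, 21, 4, 7, 18, 10, 2, 9]
i: (SA[i-1],SA[i]) lcp shared
  1: (13,14) 1 'a'
  2: (14,5) 2 'ab'
  3: (5,20) 1 'a'
  4: (20,8) 2 'ac'
  5: (8,12) 0 ''
  6: (12,19) 2 'ba'
  7: (19,11) 1 'b'
  8: (11,15) 2 'bb'
  9: (15,16) 2 'bb'
  10: (16,0) 4 'bbcb'
  11: (0,3) 1 'b'
  12: (3,6) 3 'bca'
  13: (6,17) 2 'bc'
  14: (17,1) 3 'bcb'
  15: (1,21) 0 ''
  16: (21,4) 1 'c'
  17: (4,7) 2 'ca'
  18: (7,18) 1 'c'
  19: (18,10) 2 'cb'
  20: (10,2) 2 'cb'
  21: (2,9) 1 'c'

n(n+1)/2 = 22·23/2 = 253
Σ LCP = 0 + 1 + 2 + 1 + 2 + 0 + 2 + 1 + 2 + 2 + 4 + 1 + 3 + 2 + 3 + 0 + 1 + 2 + 1 + 2 + 2 + 1 = 35
distinct = 253 − 35 = 218

218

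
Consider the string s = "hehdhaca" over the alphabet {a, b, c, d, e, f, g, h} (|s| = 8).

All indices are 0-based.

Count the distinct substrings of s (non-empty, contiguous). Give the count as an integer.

sorted suffixes:
  #0 SA[0]=7  'a'
  #1 SA[1]=5  'aca'
  #2 SA[2]=6  'ca'
  #3 SA[3]=3  'dhaca'
  #4 SA[4]=1  'ehdhaca'
  #5 SA[5]=4  'haca'
  #6 SA[6]=2  'hdhaca'
  #7 SA[7]=0  'hehdhaca'

SA = [7, 5, 6, 3, 1, 4, 2, 0]
[i] adj suffixes → lcp
  [1] 7/5 → 1 ('a')
  [2] 5/6 → 0 ('')
  [3] 6/3 → 0 ('')
  [4] 3/1 → 0 ('')
  [5] 1/4 → 0 ('')
  [6] 4/2 → 1 ('h')
  [7] 2/0 → 1 ('h')

n(n+1)/2 = 8·9/2 = 36
Σ LCP = 0 + 1 + 0 + 0 + 0 + 0 + 1 + 1 = 3
distinct = 36 − 3 = 33

33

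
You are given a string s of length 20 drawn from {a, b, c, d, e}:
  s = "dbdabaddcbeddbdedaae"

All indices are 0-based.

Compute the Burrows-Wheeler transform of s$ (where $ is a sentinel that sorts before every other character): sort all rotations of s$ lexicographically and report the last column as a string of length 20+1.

eddbaaddcdeb$ddeabadb

rank  rotation               last
    0  $dbdabaddcbeddbdedaae  e
    1  aae$dbdabaddcbeddbded  d
    2  abaddcbeddbdedaae$dbd  d
    3  addcbeddbdedaae$dbdab  b
    4  ae$dbdabaddcbeddbdeda  a
    5  baddcbeddbdedaae$dbda  a
    6  bdabaddcbeddbdedaae$d  d
    7  bdedaae$dbdabaddcbedd  d
    8  beddbdedaae$dbdabaddc  c
    9  cbeddbdedaae$dbdabadd  d
   10  daae$dbdabaddcbeddbde  e
   11  dabaddcbeddbdedaae$db  b
   12  dbdabaddcbeddbdedaae$  $
   13  dbdedaae$dbdabaddcbed  d
   14  dcbeddbdedaae$dbdabad  d
   15  ddbdedaae$dbdabaddcbe  e
   16  ddcbeddbdedaae$dbdaba  a
   17  dedaae$dbdabaddcbeddb  b
   18  e$dbdabaddcbeddbdedaa  a
   19  edaae$dbdabaddcbeddbd  d
   20  eddbdedaae$dbdabaddcb  b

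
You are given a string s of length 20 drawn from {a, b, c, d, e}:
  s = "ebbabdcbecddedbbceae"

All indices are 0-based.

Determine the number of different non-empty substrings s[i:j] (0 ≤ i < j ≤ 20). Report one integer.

rank | idx | suffix
   0 |   3 | abdcbecddedbbceae
   1 |  18 | ae
   2 |   2 | babdcbecddedbbceae
   3 |   1 | bbabdcbecddedbbceae
   4 |  14 | bbceae
   5 |  15 | bceae
   6 |   4 | bdcbecddedbbceae
   7 |   7 | becddedbbceae
   8 |   6 | cbecddedbbceae
   9 |   9 | cddedbbceae
  10 |  16 | ceae
  11 |  13 | dbbceae
  12 |   5 | dcbecddedbbceae
  13 |  10 | ddedbbceae
  14 |  11 | dedbbceae
  15 |  19 | e
  16 |  17 | eae
  17 |   0 | ebbabdcbecddedbbceae
  18 |   8 | ecddedbbceae
  19 |  12 | edbbceae

SA = [3, 18, 2, 1, 14, 15, 4, 7, 6, 9, 16, 13, 5, 10, 11, 19, 17, 0, 8, 12]
[i] adj suffixes → lcp
  [1] 3/18 → 1 ('a')
  [2] 18/2 → 0 ('')
  [3] 2/1 → 1 ('b')
  [4] 1/14 → 2 ('bb')
  [5] 14/15 → 1 ('b')
  [6] 15/4 → 1 ('b')
  [7] 4/7 → 1 ('b')
  [8] 7/6 → 0 ('')
  [9] 6/9 → 1 ('c')
  [10] 9/16 → 1 ('c')
  [11] 16/13 → 0 ('')
  [12] 13/5 → 1 ('d')
  [13] 5/10 → 1 ('d')
  [14] 10/11 → 1 ('d')
  [15] 11/19 → 0 ('')
  [16] 19/17 → 1 ('e')
  [17] 17/0 → 1 ('e')
  [18] 0/8 → 1 ('e')
  [19] 8/12 → 1 ('e')

n(n+1)/2 = 20·21/2 = 210
Σ LCP = 0 + 1 + 0 + 1 + 2 + 1 + 1 + 1 + 0 + 1 + 1 + 0 + 1 + 1 + 1 + 0 + 1 + 1 + 1 + 1 = 16
distinct = 210 − 16 = 194

194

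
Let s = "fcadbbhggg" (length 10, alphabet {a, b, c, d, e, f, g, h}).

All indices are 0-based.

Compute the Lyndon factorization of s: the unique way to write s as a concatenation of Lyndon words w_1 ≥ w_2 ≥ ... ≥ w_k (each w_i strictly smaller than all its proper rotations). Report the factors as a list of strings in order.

["f", "c", "adbbhggg"]

emit factor 1: 'f' (i=0, period=1)
emit factor 2: 'c' (i=1, period=1)
emit factor 3: 'adbbhggg' (i=2, period=8)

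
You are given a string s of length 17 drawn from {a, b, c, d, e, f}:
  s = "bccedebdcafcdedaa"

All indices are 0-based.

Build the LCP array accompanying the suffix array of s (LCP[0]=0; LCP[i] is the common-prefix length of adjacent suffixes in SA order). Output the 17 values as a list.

[0, 1, 1, 0, 1, 0, 1, 1, 1, 0, 1, 1, 2, 0, 1, 2, 0]

rank | idx | suffix
   0 |  16 | a
   1 |  15 | aa
   2 |   9 | afcdedaa
   3 |   0 | bccedebdcafcdedaa
   4 |   6 | bdcafcdedaa
   5 |   8 | cafcdedaa
   6 |   1 | ccedebdcafcdedaa
   7 |  11 | cdedaa
   8 |   2 | cedebdcafcdedaa
   9 |  14 | daa
  10 |   7 | dcafcdedaa
  11 |   4 | debdcafcdedaa
  12 |  12 | dedaa
  13 |   5 | ebdcafcdedaa
  14 |  13 | edaa
  15 |   3 | edebdcafcdedaa
  16 |  10 | fcdedaa

SA = [16, 15, 9, 0, 6, 8, 1, 11, 2, 14, 7, 4, 12, 5, 13, 3, 10]
rank  pair      lcp
   1  s[16:],s[15:]  1  'a'
   2  s[15:],s[9:]  1  'a'
   3  s[9:],s[0:]  0  ''
   4  s[0:],s[6:]  1  'b'
   5  s[6:],s[8:]  0  ''
   6  s[8:],s[1:]  1  'c'
   7  s[1:],s[11:]  1  'c'
   8  s[11:],s[2:]  1  'c'
   9  s[2:],s[14:]  0  ''
  10  s[14:],s[7:]  1  'd'
  11  s[7:],s[4:]  1  'd'
  12  s[4:],s[12:]  2  'de'
  13  s[12:],s[5:]  0  ''
  14  s[5:],s[13:]  1  'e'
  15  s[13:],s[3:]  2  'ed'
  16  s[3:],s[10:]  0  ''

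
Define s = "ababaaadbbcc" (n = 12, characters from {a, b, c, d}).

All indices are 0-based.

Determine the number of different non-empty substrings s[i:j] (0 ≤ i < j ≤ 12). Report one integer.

66

rank | idx | suffix
   0 |   4 | aaadbbcc
   1 |   5 | aadbbcc
   2 |   2 | abaaadbbcc
   3 |   0 | ababaaadbbcc
   4 |   6 | adbbcc
   5 |   3 | baaadbbcc
   6 |   1 | babaaadbbcc
   7 |   8 | bbcc
   8 |   9 | bcc
   9 |  11 | c
  10 |  10 | cc
  11 |   7 | dbbcc

SA = [4, 5, 2, 0, 6, 3, 1, 8, 9, 11, 10, 7]
i: (SA[i-1],SA[i]) lcp shared
  1: (4,5) 2 'aa'
  2: (5,2) 1 'a'
  3: (2,0) 3 'aba'
  4: (0,6) 1 'a'
  5: (6,3) 0 ''
  6: (3,1) 2 'ba'
  7: (1,8) 1 'b'
  8: (8,9) 1 'b'
  9: (9,11) 0 ''
  10: (11,10) 1 'c'
  11: (10,7) 0 ''

n(n+1)/2 = 12·13/2 = 78
Σ LCP = 0 + 2 + 1 + 3 + 1 + 0 + 2 + 1 + 1 + 0 + 1 + 0 = 12
distinct = 78 − 12 = 66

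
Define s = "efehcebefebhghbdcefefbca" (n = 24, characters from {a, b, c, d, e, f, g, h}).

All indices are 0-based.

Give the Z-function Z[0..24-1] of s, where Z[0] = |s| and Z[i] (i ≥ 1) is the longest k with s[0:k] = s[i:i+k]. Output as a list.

[24, 0, 1, 0, 0, 1, 0, 3, 0, 1, 0, 0, 0, 0, 0, 0, 0, 3, 0, 2, 0, 0, 0, 0]

Z[0]=24
i=1: fresh scan; Z[1]=0
i=2: fresh scan; Z[2]=1 scan→box=[2,3)
i=3: fresh scan; Z[3]=0
i=4: fresh scan; Z[4]=0
i=5: fresh scan; Z[5]=1 scan→box=[5,6)
i=6: fresh scan; Z[6]=0
i=7: fresh scan; Z[7]=3 scan→box=[7,10)
i=8: min(r-i=2, Z[1]=0)=0; Z[8]=0
i=9: min(r-i=1, Z[2]=1)=1; Z[9]=1
i=10: fresh scan; Z[10]=0
i=11: fresh scan; Z[11]=0
i=12: fresh scan; Z[12]=0
i=13: fresh scan; Z[13]=0
i=14: fresh scan; Z[14]=0
i=15: fresh scan; Z[15]=0
i=16: fresh scan; Z[16]=0
i=17: fresh scan; Z[17]=3 scan→box=[17,20)
i=18: min(r-i=2, Z[1]=0)=0; Z[18]=0
i=19: min(r-i=1, Z[2]=1)=1; Z[19]=2 scan→box=[19,21)
i=20: min(r-i=1, Z[1]=0)=0; Z[20]=0
i=21: fresh scan; Z[21]=0
i=22: fresh scan; Z[22]=0
i=23: fresh scan; Z[23]=0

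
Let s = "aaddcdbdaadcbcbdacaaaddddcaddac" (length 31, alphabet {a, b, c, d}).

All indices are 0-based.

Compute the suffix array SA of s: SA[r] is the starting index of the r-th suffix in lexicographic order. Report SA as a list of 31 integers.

[18, 8, 0, 19, 29, 16, 9, 26, 1, 20, 12, 6, 14, 30, 17, 25, 11, 13, 4, 7, 28, 15, 5, 24, 10, 3, 27, 23, 2, 22, 21]

sorted suffixes:
  #0 SA[0]=18  'aaaddddcaddac'
  #1 SA[1]=8  'aadcbcbdacaaaddddcaddac'
  #2 SA[2]=0  'aaddcdbdaadcbcbdacaaaddddcaddac'
  #3 SA[3]=19  'aaddddcaddac'
  #4 SA[4]=29  'ac'
  #5 SA[5]=16  'acaaaddddcaddac'
  #6 SA[6]=9  'adcbcbdacaaaddddcaddac'
  #7 SA[7]=26  'addac'
  #8 SA[8]=1  'addcdbdaadcbcbdacaaaddddcaddac'
  #9 SA[9]=20  'addddcaddac'
  #10 SA[10]=12  'bcbdacaaaddddcaddac'
  #11 SA[11]=6  'bdaadcbcbdacaaaddddcaddac'
  #12 SA[12]=14  'bdacaaaddddcaddac'
  #13 SA[13]=30  'c'
  #14 SA[14]=17  'caaaddddcaddac'
  #15 SA[15]=25  'caddac'
  #16 SA[16]=11  'cbcbdacaaaddddcaddac'
  #17 SA[17]=13  'cbdacaaaddddcaddac'
  #18 SA[18]=4  'cdbdaadcbcbdacaaaddddcaddac'
  #19 SA[19]=7  'daadcbcbdacaaaddddcaddac'
  #20 SA[20]=28  'dac'
  #21 SA[21]=15  'dacaaaddddcaddac'
  #22 SA[22]=5  'dbdaadcbcbdacaaaddddcaddac'
  #23 SA[23]=24  'dcaddac'
  #24 SA[24]=10  'dcbcbdacaaaddddcaddac'
  #25 SA[25]=3  'dcdbdaadcbcbdacaaaddddcaddac'
  #26 SA[26]=27  'ddac'
  #27 SA[27]=23  'ddcaddac'
  #28 SA[28]=2  'ddcdbdaadcbcbdacaaaddddcaddac'
  #29 SA[29]=22  'dddcaddac'
  #30 SA[30]=21  'ddddcaddac'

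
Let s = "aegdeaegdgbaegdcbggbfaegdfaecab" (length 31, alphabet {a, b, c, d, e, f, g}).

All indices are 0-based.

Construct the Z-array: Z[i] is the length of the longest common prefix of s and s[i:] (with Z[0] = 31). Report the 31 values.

Z[0]=31
i=1: i≥r, start 0; Z[1]=0
i=2: i≥r, start 0; Z[2]=0
i=3: i≥r, start 0; Z[3]=0
i=4: i≥r, start 0; Z[4]=0
i=5: i≥r, start 0; Z[5]=4 grow→box=[5,9)
i=6: min(r-i=3, Z[1]=0)=0; Z[6]=0
i=7: min(r-i=2, Z[2]=0)=0; Z[7]=0
i=8: min(r-i=1, Z[3]=0)=0; Z[8]=0
i=9: i≥r, start 0; Z[9]=0
i=10: i≥r, start 0; Z[10]=0
i=11: i≥r, start 0; Z[11]=4 grow→box=[11,15)
i=12: min(r-i=3, Z[1]=0)=0; Z[12]=0
i=13: min(r-i=2, Z[2]=0)=0; Z[13]=0
i=14: min(r-i=1, Z[3]=0)=0; Z[14]=0
i=15: i≥r, start 0; Z[15]=0
i=16: i≥r, start 0; Z[16]=0
i=17: i≥r, start 0; Z[17]=0
i=18: i≥r, start 0; Z[18]=0
i=19: i≥r, start 0; Z[19]=0
i=20: i≥r, start 0; Z[20]=0
i=21: i≥r, start 0; Z[21]=4 grow→box=[21,25)
i=22: min(r-i=3, Z[1]=0)=0; Z[22]=0
i=23: min(r-i=2, Z[2]=0)=0; Z[23]=0
i=24: min(r-i=1, Z[3]=0)=0; Z[24]=0
i=25: i≥r, start 0; Z[25]=0
i=26: i≥r, start 0; Z[26]=2 grow→box=[26,28)
i=27: min(r-i=1, Z[1]=0)=0; Z[27]=0
i=28: i≥r, start 0; Z[28]=0
i=29: i≥r, start 0; Z[29]=1 grow→box=[29,30)
i=30: i≥r, start 0; Z[30]=0

[31, 0, 0, 0, 0, 4, 0, 0, 0, 0, 0, 4, 0, 0, 0, 0, 0, 0, 0, 0, 0, 4, 0, 0, 0, 0, 2, 0, 0, 1, 0]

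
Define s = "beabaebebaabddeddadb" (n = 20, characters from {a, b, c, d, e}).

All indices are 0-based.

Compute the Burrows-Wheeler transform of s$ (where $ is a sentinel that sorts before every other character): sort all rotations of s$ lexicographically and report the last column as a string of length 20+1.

rank  rotation               last
    0  $beabaebebaabddeddadb  b
    1  aabddeddadb$beabaebeb  b
    2  abaebebaabddeddadb$be  e
    3  abddeddadb$beabaebeba  a
    4  adb$beabaebebaabddedd  d
    5  aebebaabddeddadb$beab  b
    6  b$beabaebebaabddeddad  d
    7  baabddeddadb$beabaebe  e
    8  baebebaabddeddadb$bea  a
    9  bddeddadb$beabaebebaa  a
   10  beabaebebaabddeddadb$  $
   11  bebaabddeddadb$beabae  e
   12  dadb$beabaebebaabdded  d
   13  db$beabaebebaabddedda  a
   14  ddadb$beabaebebaabdde  e
   15  ddeddadb$beabaebebaab  b
   16  deddadb$beabaebebaabd  d
   17  eabaebebaabddeddadb$b  b
   18  ebaabddeddadb$beabaeb  b
   19  ebebaabddeddadb$beaba  a
   20  eddadb$beabaebebaabdd  d

bbeadbdeaa$edaebdbbad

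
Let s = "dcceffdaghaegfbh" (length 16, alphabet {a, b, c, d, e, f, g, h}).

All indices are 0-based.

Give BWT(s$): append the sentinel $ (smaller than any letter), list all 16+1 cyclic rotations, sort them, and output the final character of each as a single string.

hhdfdcf$cagfeeabg

rank  rotation           last
    0  $dcceffdaghaegfbh  h
    1  aegfbh$dcceffdagh  h
    2  aghaegfbh$dcceffd  d
    3  bh$dcceffdaghaegf  f
    4  cceffdaghaegfbh$d  d
    5  ceffdaghaegfbh$dc  c
    6  daghaegfbh$dcceff  f
    7  dcceffdaghaegfbh$  $
    8  effdaghaegfbh$dcc  c
    9  egfbh$dcceffdagha  a
   10  fbh$dcceffdaghaeg  g
   11  fdaghaegfbh$dccef  f
   12  ffdaghaegfbh$dcce  e
   13  gfbh$dcceffdaghae  e
   14  ghaegfbh$dcceffda  a
   15  h$dcceffdaghaegfb  b
   16  haegfbh$dcceffdag  g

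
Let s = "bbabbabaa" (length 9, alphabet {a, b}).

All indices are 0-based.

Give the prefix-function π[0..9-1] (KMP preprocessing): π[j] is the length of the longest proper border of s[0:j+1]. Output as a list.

π[0] = 0
j=1 s[j]='b': π[1]=1 (border 'b')
j=2 s[j]='a': k: 1→0; π[2]=0 (border '')
j=3 s[j]='b': π[3]=1 (border 'b')
j=4 s[j]='b': π[4]=2 (border 'bb')
j=5 s[j]='a': π[5]=3 (border 'bba')
j=6 s[j]='b': π[6]=4 (border 'bbab')
j=7 s[j]='a': k: 4→1→0; π[7]=0 (border '')
j=8 s[j]='a': π[8]=0 (border '')

[0, 1, 0, 1, 2, 3, 4, 0, 0]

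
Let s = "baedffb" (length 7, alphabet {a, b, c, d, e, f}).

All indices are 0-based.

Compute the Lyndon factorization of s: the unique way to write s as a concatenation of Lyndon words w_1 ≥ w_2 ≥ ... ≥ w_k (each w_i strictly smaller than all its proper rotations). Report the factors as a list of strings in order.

emit factor 1: 'b' (i=0, period=1)
emit factor 2: 'aedffb' (i=1, period=6)

["b", "aedffb"]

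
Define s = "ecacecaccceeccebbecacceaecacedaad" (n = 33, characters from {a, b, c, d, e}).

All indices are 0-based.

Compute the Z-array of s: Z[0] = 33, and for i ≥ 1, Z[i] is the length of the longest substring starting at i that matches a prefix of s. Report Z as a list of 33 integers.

Z[0]=33
i=1: i≥r, start 0; Z[1]=0
i=2: i≥r, start 0; Z[2]=0
i=3: i≥r, start 0; Z[3]=0
i=4: i≥r, start 0; Z[4]=4 extend→box=[4,8)
i=5: min(r-i=3, Z[1]=0)=0; Z[5]=0
i=6: min(r-i=2, Z[2]=0)=0; Z[6]=0
i=7: min(r-i=1, Z[3]=0)=0; Z[7]=0
i=8: i≥r, start 0; Z[8]=0
i=9: i≥r, start 0; Z[9]=0
i=10: i≥r, start 0; Z[10]=1 extend→box=[10,11)
i=11: i≥r, start 0; Z[11]=2 extend→box=[11,13)
i=12: min(r-i=1, Z[1]=0)=0; Z[12]=0
i=13: i≥r, start 0; Z[13]=0
i=14: i≥r, start 0; Z[14]=1 extend→box=[14,15)
i=15: i≥r, start 0; Z[15]=0
i=16: i≥r, start 0; Z[16]=0
i=17: i≥r, start 0; Z[17]=4 extend→box=[17,21)
i=18: min(r-i=3, Z[1]=0)=0; Z[18]=0
i=19: min(r-i=2, Z[2]=0)=0; Z[19]=0
i=20: min(r-i=1, Z[3]=0)=0; Z[20]=0
i=21: i≥r, start 0; Z[21]=0
i=22: i≥r, start 0; Z[22]=1 extend→box=[22,23)
i=23: i≥r, start 0; Z[23]=0
i=24: i≥r, start 0; Z[24]=5 extend→box=[24,29)
i=25: min(r-i=4, Z[1]=0)=0; Z[25]=0
i=26: min(r-i=3, Z[2]=0)=0; Z[26]=0
i=27: min(r-i=2, Z[3]=0)=0; Z[27]=0
i=28: min(r-i=1, Z[4]=4)=1; Z[28]=1
i=29: i≥r, start 0; Z[29]=0
i=30: i≥r, start 0; Z[30]=0
i=31: i≥r, start 0; Z[31]=0
i=32: i≥r, start 0; Z[32]=0

[33, 0, 0, 0, 4, 0, 0, 0, 0, 0, 1, 2, 0, 0, 1, 0, 0, 4, 0, 0, 0, 0, 1, 0, 5, 0, 0, 0, 1, 0, 0, 0, 0]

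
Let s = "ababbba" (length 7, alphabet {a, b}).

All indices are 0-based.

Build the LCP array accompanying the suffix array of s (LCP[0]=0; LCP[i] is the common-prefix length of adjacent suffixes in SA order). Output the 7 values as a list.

rank→(start, suffix):
  0 → (6, 'a')
  1 → (0, 'ababbba')
  2 → (2, 'abbba')
  3 → (5, 'ba')
  4 → (1, 'babbba')
  5 → (4, 'bba')
  6 → (3, 'bbba')

SA = [6, 0, 2, 5, 1, 4, 3]
rank  pair      lcp
   1  s[6:],s[0:]  1  'a'
   2  s[0:],s[2:]  2  'ab'
   3  s[2:],s[5:]  0  ''
   4  s[5:],s[1:]  2  'ba'
   5  s[1:],s[4:]  1  'b'
   6  s[4:],s[3:]  2  'bb'

[0, 1, 2, 0, 2, 1, 2]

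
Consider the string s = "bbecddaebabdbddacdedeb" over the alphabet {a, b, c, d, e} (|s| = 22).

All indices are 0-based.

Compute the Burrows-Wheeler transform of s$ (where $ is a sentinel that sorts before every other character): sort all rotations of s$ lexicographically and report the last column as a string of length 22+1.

bbddee$adbeaddbbcecdabd

rank  rotation                 last
    0  $bbecddaebabdbddacdedeb  b
    1  abdbddacdedeb$bbecddaeb  b
    2  acdedeb$bbecddaebabdbdd  d
    3  aebabdbddacdedeb$bbecdd  d
    4  b$bbecddaebabdbddacdede  e
    5  babdbddacdedeb$bbecddae  e
    6  bbecddaebabdbddacdedeb$  $
    7  bdbddacdedeb$bbecddaeba  a
    8  bddacdedeb$bbecddaebabd  d
    9  becddaebabdbddacdedeb$b  b
   10  cddaebabdbddacdedeb$bbe  e
   11  cdedeb$bbecddaebabdbdda  a
   12  dacdedeb$bbecddaebabdbd  d
   13  daebabdbddacdedeb$bbecd  d
   14  dbddacdedeb$bbecddaebab  b
   15  ddacdedeb$bbecddaebabdb  b
   16  ddaebabdbddacdedeb$bbec  c
   17  deb$bbecddaebabdbddacde  e
   18  dedeb$bbecddaebabdbddac  c
   19  eb$bbecddaebabdbddacded  d
   20  ebabdbddacdedeb$bbecdda  a
   21  ecddaebabdbddacdedeb$bb  b
   22  edeb$bbecddaebabdbddacd  d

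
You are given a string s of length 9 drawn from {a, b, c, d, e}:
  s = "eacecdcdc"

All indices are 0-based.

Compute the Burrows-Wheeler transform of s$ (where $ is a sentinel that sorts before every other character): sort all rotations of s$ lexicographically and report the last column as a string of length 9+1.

ceddeacc$c

rank  rotation    last
    0  $eacecdcdc  c
    1  acecdcdc$e  e
    2  c$eacecdcd  d
    3  cdc$eacecd  d
    4  cdcdc$eace  e
    5  cecdcdc$ea  a
    6  dc$eacecdc  c
    7  dcdc$eacec  c
    8  eacecdcdc$  $
    9  ecdcdc$eac  c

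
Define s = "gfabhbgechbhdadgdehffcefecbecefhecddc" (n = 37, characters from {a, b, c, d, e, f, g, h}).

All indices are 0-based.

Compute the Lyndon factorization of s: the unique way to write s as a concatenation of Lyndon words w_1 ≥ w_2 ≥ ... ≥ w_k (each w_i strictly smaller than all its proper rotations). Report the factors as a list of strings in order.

["g", "f", "abhbgechbhdadgdehffcefecbecefhecddc"]

emit factor 1: 'g' (i=0, period=1)
emit factor 2: 'f' (i=1, period=1)
emit factor 3: 'abhbgechbhdadgdehffcefecbecefhecddc' (i=2, period=35)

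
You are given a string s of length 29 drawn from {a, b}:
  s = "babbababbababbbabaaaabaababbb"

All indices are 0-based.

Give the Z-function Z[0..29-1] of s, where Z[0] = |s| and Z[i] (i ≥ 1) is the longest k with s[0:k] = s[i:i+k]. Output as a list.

[29, 0, 1, 3, 0, 9, 0, 1, 3, 0, 4, 0, 1, 1, 3, 0, 2, 0, 0, 0, 0, 2, 0, 0, 4, 0, 1, 1, 1]

Z[0]=29
i=1: fresh scan; Z[1]=0
i=2: fresh scan; Z[2]=1 scan→box=[2,3)
i=3: fresh scan; Z[3]=3 scan→box=[3,6)
i=4: min(r-i=2, Z[1]=0)=0; Z[4]=0
i=5: min(r-i=1, Z[2]=1)=1; Z[5]=9 scan→box=[5,14)
i=6: min(r-i=8, Z[1]=0)=0; Z[6]=0
i=7: min(r-i=7, Z[2]=1)=1; Z[7]=1
i=8: min(r-i=6, Z[3]=3)=3; Z[8]=3
i=9: min(r-i=5, Z[4]=0)=0; Z[9]=0
i=10: min(r-i=4, Z[5]=9)=4; Z[10]=4
i=11: min(r-i=3, Z[6]=0)=0; Z[11]=0
i=12: min(r-i=2, Z[7]=1)=1; Z[12]=1
i=13: min(r-i=1, Z[8]=3)=1; Z[13]=1
i=14: fresh scan; Z[14]=3 scan→box=[14,17)
i=15: min(r-i=2, Z[1]=0)=0; Z[15]=0
i=16: min(r-i=1, Z[2]=1)=1; Z[16]=2 scan→box=[16,18)
i=17: min(r-i=1, Z[1]=0)=0; Z[17]=0
i=18: fresh scan; Z[18]=0
i=19: fresh scan; Z[19]=0
i=20: fresh scan; Z[20]=0
i=21: fresh scan; Z[21]=2 scan→box=[21,23)
i=22: min(r-i=1, Z[1]=0)=0; Z[22]=0
i=23: fresh scan; Z[23]=0
i=24: fresh scan; Z[24]=4 scan→box=[24,28)
i=25: min(r-i=3, Z[1]=0)=0; Z[25]=0
i=26: min(r-i=2, Z[2]=1)=1; Z[26]=1
i=27: min(r-i=1, Z[3]=3)=1; Z[27]=1
i=28: fresh scan; Z[28]=1 scan→box=[28,29)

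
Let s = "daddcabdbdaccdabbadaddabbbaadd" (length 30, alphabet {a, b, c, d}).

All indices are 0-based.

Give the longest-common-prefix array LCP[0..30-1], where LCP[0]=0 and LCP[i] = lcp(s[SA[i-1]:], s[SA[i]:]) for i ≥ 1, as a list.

[0, 1, 3, 2, 1, 1, 2, 3, 3, 0, 2, 1, 3, 2, 1, 2, 0, 1, 1, 0, 1, 4, 2, 2, 4, 1, 1, 1, 2, 2]

rank→(start, suffix):
  0 → (26, 'aadd')
  1 → (14, 'abbadaddabbbaadd')
  2 → (22, 'abbbaadd')
  3 → (5, 'abdbdaccdabbadaddabbbaadd')
  4 → (10, 'accdabbadaddabbbaadd')
  5 → (17, 'adaddabbbaadd')
  6 → (27, 'add')
  7 → (19, 'addabbbaadd')
  8 → (1, 'addcabdbdaccdabbadaddabbbaadd')
  9 → (25, 'baadd')
  10 → (16, 'badaddabbbaadd')
  11 → (24, 'bbaadd')
  12 → (15, 'bbadaddabbbaadd')
  13 → (23, 'bbbaadd')
  14 → (8, 'bdaccdabbadaddabbbaadd')
  15 → (6, 'bdbdaccdabbadaddabbbaadd')
  16 → (4, 'cabdbdaccdabbadaddabbbaadd')
  17 → (11, 'ccdabbadaddabbbaadd')
  18 → (12, 'cdabbadaddabbbaadd')
  19 → (29, 'd')
  20 → (13, 'dabbadaddabbbaadd')
  21 → (21, 'dabbbaadd')
  22 → (9, 'daccdabbadaddabbbaadd')
  23 → (18, 'daddabbbaadd')
  24 → (0, 'daddcabdbdaccdabbadaddabbbaadd')
  25 → (7, 'dbdaccdabbadaddabbbaadd')
  26 → (3, 'dcabdbdaccdabbadaddabbbaadd')
  27 → (28, 'dd')
  28 → (20, 'ddabbbaadd')
  29 → (2, 'ddcabdbdaccdabbadaddabbbaadd')

SA = [26, 14, 22, 5, 10, 17, 27, 19, 1, 25, 16, 24, 15, 23, 8, 6, 4, 11, 12, 29, 13, 21, 9, 18, 0, 7, 3, 28, 20, 2]
i: (SA[i-1],SA[i]) lcp shared
  1: (26,14) 1 'a'
  2: (14,22) 3 'abb'
  3: (22,5) 2 'ab'
  4: (5,10) 1 'a'
  5: (10,17) 1 'a'
  6: (17,27) 2 'ad'
  7: (27,19) 3 'add'
  8: (19,1) 3 'add'
  9: (1,25) 0 ''
  10: (25,16) 2 'ba'
  11: (16,24) 1 'b'
  12: (24,15) 3 'bba'
  13: (15,23) 2 'bb'
  14: (23,8) 1 'b'
  15: (8,6) 2 'bd'
  16: (6,4) 0 ''
  17: (4,11) 1 'c'
  18: (11,12) 1 'c'
  19: (12,29) 0 ''
  20: (29,13) 1 'd'
  21: (13,21) 4 'dabb'
  22: (21,9) 2 'da'
  23: (9,18) 2 'da'
  24: (18,0) 4 'dadd'
  25: (0,7) 1 'd'
  26: (7,3) 1 'd'
  27: (3,28) 1 'd'
  28: (28,20) 2 'dd'
  29: (20,2) 2 'dd'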